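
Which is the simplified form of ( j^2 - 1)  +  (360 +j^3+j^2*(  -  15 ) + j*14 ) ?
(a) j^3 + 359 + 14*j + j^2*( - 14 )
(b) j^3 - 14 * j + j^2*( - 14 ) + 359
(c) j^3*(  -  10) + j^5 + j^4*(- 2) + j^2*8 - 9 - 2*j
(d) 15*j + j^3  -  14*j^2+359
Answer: a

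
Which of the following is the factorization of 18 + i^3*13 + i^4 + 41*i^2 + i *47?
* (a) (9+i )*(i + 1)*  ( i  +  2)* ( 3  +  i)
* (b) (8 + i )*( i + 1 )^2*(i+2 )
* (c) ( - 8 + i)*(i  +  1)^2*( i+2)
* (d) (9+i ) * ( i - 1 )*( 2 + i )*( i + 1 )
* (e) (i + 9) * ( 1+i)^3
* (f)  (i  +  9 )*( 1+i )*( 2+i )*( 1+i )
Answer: f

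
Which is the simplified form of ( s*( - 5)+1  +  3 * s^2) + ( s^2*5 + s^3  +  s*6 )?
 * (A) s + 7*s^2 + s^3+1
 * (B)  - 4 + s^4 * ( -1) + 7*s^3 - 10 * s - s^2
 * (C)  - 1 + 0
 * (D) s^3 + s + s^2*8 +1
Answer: D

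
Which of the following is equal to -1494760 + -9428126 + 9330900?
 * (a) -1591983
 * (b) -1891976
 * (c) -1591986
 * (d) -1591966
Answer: c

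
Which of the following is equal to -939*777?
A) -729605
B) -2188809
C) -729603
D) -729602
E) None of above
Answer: C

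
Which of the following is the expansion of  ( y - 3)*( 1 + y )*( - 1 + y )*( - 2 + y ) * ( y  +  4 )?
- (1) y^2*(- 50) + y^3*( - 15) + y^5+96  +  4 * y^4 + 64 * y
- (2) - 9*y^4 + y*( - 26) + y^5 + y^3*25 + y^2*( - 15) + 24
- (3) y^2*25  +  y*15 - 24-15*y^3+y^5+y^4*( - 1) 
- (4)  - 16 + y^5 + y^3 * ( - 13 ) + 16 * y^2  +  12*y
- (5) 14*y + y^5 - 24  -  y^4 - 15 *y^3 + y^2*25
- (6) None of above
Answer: 5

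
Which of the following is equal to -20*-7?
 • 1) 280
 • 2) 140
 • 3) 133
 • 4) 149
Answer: 2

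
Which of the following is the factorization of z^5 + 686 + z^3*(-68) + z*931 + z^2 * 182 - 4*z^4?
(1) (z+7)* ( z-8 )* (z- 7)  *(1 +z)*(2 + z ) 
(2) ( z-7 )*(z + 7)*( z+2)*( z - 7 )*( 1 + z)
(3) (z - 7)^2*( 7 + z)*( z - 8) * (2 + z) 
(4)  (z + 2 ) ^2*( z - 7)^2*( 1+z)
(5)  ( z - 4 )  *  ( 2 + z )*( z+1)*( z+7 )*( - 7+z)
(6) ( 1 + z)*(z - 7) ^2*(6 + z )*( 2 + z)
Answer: 2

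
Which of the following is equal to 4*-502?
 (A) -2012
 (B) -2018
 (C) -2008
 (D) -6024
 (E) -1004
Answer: C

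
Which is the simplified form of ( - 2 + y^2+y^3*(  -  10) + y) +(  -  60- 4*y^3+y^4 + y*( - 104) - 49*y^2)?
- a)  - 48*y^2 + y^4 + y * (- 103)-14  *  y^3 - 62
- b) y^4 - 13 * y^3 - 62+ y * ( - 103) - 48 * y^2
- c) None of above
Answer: a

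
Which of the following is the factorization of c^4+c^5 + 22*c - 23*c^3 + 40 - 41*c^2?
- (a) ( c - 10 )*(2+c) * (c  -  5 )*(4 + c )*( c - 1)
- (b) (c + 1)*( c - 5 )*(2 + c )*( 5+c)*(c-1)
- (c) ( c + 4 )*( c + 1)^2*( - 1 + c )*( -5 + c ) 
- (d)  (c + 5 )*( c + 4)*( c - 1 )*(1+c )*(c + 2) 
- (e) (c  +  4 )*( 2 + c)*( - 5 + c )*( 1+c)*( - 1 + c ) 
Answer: e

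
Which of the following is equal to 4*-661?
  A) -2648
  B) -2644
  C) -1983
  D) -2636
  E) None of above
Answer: B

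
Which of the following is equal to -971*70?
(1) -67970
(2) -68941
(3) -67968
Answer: 1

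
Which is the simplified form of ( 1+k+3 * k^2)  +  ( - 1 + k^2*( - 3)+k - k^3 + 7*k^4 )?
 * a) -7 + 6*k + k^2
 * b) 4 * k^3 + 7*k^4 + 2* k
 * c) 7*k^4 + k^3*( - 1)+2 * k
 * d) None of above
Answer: c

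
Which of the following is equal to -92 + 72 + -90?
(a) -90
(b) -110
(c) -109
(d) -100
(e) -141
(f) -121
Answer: b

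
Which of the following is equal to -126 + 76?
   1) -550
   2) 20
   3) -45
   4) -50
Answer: 4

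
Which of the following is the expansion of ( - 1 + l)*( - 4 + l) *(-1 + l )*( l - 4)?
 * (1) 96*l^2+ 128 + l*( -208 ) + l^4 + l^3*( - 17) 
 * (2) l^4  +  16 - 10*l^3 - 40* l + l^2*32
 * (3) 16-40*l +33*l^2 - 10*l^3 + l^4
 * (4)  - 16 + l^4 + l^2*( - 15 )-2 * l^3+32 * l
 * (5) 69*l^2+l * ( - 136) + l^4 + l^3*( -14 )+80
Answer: 3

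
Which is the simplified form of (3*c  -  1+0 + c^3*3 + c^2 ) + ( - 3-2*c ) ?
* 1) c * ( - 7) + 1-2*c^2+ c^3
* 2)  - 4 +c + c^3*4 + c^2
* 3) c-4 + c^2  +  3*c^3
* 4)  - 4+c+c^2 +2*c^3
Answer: 3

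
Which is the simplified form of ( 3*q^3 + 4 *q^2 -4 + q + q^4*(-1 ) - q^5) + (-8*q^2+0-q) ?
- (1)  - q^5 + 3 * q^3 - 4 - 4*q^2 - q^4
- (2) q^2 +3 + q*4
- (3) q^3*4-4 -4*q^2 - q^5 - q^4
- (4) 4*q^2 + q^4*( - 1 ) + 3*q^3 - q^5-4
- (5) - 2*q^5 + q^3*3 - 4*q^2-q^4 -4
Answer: 1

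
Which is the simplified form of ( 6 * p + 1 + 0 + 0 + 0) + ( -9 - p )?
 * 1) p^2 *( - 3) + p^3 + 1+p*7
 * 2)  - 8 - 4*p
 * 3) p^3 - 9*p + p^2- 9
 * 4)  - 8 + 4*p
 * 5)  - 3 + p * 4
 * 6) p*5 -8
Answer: 6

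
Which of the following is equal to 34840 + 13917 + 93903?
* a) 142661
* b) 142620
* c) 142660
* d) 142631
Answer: c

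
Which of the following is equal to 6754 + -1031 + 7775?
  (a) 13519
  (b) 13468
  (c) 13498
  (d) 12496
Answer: c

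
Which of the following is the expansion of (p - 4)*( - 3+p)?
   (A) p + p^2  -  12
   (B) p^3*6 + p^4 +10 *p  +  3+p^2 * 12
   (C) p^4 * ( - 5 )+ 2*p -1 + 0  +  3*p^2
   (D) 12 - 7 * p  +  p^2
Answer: D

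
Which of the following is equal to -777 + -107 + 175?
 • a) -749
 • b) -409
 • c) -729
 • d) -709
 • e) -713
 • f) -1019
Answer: d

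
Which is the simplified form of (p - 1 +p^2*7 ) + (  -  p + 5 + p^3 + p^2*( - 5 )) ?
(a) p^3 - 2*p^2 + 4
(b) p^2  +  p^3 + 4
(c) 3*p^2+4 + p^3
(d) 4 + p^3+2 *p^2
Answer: d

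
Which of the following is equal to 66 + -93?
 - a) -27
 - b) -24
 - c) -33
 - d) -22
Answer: a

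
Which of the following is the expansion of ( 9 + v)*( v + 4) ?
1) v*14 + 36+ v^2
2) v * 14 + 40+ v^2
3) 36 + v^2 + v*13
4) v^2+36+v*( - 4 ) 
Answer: 3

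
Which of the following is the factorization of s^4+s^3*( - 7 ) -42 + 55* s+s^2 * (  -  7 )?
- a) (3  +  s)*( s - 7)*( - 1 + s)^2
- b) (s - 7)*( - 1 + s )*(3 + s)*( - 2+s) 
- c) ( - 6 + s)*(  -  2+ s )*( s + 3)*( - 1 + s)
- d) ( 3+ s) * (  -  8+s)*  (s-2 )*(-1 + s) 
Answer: b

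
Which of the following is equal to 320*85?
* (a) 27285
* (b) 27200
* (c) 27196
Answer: b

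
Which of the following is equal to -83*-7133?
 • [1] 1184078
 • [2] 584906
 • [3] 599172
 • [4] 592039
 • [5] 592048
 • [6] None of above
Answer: 4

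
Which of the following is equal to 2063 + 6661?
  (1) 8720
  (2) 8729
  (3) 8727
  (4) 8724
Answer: 4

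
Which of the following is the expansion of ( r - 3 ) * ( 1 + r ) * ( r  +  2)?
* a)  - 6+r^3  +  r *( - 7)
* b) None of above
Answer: a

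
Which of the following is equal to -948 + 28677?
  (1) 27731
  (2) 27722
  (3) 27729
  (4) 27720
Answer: 3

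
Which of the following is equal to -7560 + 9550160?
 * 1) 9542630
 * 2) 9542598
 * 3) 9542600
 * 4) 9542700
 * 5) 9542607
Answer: 3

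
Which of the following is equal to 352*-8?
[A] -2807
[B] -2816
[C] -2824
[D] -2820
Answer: B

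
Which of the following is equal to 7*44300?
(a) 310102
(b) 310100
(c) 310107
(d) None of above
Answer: b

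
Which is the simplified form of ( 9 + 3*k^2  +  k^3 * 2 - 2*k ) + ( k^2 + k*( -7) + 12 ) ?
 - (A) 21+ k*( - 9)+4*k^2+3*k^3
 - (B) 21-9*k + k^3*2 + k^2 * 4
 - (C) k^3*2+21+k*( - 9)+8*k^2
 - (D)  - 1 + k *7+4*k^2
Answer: B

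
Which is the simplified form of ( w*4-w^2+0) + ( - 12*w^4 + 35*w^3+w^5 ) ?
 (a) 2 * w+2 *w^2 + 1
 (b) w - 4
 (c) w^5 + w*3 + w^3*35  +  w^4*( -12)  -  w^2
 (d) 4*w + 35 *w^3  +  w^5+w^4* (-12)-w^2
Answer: d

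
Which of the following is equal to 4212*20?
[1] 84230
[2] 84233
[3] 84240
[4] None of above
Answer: 3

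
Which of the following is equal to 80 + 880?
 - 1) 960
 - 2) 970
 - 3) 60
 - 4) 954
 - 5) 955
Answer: 1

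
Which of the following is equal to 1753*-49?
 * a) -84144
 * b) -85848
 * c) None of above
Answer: c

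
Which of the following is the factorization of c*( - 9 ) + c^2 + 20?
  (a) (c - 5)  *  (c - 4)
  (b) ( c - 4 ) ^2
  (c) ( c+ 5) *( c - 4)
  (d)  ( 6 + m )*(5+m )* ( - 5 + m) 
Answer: a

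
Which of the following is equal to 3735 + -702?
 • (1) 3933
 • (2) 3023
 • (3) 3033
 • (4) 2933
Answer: 3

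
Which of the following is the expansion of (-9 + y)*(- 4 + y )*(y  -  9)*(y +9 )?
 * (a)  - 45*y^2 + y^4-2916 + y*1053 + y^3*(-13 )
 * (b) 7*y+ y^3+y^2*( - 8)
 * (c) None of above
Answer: a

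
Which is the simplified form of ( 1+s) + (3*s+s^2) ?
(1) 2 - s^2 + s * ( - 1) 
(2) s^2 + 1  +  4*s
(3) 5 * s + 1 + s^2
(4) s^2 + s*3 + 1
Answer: 2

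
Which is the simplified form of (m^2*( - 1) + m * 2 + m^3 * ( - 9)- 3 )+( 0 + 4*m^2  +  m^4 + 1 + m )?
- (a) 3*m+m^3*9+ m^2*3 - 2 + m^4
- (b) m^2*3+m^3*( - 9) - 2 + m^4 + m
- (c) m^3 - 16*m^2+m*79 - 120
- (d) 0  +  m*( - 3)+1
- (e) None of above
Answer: e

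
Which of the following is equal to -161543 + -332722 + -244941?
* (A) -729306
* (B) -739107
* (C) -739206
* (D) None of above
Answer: C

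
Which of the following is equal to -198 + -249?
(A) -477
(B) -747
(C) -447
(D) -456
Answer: C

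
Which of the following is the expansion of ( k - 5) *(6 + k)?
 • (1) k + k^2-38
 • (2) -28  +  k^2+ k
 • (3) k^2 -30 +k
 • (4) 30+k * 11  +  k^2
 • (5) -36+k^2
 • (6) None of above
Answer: 3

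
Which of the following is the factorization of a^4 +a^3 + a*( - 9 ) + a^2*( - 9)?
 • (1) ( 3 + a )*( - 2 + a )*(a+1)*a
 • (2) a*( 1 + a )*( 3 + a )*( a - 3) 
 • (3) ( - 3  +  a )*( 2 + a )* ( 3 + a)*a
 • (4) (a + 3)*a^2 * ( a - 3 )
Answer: 2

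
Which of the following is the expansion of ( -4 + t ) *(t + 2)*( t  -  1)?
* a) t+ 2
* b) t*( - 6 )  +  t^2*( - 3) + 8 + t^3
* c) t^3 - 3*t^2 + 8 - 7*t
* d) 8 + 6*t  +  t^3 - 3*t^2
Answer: b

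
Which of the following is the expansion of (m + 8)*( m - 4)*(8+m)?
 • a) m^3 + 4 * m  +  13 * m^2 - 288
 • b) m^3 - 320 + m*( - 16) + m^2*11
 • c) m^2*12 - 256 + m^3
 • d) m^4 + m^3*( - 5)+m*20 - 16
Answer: c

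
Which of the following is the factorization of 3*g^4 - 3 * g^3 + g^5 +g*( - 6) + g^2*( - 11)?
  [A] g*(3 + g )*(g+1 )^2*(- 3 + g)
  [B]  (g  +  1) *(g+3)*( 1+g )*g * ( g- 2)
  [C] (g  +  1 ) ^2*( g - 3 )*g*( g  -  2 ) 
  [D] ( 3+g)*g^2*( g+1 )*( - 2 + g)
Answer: B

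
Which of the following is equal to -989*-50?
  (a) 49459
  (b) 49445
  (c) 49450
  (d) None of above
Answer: c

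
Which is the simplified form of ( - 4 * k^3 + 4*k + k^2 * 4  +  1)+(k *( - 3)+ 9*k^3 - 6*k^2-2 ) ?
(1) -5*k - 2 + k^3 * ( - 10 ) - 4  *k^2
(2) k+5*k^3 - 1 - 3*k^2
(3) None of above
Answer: 3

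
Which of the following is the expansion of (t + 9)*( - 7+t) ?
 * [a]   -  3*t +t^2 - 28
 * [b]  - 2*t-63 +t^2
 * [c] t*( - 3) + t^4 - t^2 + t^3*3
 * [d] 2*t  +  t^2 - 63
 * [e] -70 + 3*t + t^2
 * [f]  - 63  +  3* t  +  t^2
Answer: d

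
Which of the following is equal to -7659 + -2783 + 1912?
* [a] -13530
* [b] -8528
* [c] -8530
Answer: c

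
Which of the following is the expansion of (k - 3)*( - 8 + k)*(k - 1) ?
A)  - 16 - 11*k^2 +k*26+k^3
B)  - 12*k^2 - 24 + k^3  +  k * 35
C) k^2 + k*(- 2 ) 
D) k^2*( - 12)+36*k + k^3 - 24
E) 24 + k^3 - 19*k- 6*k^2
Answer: B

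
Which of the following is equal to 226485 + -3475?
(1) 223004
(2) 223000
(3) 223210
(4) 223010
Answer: 4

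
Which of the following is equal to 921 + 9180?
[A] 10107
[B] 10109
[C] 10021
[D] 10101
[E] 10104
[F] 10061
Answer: D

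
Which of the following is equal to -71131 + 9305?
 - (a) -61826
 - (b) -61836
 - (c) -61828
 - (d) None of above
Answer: a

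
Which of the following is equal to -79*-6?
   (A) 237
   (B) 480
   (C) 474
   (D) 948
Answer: C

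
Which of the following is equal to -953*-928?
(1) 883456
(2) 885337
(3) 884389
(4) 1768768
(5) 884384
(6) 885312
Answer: 5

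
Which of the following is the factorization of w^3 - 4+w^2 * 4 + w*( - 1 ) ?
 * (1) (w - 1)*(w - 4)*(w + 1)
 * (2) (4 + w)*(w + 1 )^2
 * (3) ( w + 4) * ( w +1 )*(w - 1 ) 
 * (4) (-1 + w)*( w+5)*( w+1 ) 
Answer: 3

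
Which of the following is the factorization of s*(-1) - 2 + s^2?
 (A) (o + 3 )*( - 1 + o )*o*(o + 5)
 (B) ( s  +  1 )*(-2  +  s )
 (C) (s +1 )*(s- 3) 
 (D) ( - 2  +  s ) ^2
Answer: B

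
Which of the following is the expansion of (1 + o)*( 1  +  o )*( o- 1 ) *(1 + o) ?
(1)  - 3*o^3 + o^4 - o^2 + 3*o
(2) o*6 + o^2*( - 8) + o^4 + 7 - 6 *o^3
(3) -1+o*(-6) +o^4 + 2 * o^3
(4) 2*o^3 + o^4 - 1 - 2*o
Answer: 4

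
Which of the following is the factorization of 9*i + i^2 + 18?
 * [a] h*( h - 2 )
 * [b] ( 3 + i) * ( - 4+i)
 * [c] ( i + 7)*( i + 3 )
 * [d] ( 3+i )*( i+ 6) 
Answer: d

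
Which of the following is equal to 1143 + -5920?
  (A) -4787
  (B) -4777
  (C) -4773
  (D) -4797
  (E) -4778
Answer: B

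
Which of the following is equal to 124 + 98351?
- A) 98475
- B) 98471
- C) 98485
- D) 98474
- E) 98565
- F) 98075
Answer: A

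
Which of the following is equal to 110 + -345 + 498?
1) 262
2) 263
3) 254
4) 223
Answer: 2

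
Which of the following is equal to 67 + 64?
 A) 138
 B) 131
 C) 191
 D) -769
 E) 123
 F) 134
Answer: B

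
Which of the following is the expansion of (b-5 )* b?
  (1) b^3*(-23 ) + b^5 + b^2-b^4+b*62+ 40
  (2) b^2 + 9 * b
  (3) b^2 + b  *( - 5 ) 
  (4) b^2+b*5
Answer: 3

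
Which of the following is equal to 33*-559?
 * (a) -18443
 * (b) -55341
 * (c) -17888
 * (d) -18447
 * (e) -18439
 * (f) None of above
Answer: d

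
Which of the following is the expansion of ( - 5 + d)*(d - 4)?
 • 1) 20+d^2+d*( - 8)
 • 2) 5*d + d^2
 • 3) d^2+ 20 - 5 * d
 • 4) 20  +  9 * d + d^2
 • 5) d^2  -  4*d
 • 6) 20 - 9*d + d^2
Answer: 6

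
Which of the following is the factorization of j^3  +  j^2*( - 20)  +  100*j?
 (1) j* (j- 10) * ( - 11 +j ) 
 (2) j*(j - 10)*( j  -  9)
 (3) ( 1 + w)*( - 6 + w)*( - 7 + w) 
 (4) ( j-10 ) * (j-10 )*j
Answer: 4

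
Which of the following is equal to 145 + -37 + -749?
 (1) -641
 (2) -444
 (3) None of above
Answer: 1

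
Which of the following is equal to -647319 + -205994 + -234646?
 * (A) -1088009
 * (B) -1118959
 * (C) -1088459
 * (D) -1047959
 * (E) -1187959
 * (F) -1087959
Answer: F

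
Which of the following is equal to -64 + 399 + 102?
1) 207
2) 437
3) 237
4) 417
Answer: 2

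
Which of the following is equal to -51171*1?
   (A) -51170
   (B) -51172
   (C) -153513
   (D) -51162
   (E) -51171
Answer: E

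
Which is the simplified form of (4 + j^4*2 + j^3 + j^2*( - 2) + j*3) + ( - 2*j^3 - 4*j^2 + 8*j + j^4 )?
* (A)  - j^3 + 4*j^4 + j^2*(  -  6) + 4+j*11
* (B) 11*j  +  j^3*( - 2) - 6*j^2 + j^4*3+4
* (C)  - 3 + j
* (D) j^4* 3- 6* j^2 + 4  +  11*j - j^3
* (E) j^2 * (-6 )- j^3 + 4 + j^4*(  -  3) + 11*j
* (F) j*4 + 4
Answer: D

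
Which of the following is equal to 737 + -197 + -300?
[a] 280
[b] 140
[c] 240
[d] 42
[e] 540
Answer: c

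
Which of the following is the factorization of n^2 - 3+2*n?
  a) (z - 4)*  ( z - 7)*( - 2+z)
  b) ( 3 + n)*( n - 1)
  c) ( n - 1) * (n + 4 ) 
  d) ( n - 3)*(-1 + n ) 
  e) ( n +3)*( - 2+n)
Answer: b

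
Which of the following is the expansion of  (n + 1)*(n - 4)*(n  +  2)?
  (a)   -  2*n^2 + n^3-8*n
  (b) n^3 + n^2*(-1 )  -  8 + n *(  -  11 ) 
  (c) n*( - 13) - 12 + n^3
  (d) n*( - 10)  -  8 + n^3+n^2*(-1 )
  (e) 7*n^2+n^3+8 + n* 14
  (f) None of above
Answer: d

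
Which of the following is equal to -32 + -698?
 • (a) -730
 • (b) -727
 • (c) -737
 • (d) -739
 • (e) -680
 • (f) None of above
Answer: a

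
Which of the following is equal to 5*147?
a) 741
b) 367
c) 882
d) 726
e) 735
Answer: e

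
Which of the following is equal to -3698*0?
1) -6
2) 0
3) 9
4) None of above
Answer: 2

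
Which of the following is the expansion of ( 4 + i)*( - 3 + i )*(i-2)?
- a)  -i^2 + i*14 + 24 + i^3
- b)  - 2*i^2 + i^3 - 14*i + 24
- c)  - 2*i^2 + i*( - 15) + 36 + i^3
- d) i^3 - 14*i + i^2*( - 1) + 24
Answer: d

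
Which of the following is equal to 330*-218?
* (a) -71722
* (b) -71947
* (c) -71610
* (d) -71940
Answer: d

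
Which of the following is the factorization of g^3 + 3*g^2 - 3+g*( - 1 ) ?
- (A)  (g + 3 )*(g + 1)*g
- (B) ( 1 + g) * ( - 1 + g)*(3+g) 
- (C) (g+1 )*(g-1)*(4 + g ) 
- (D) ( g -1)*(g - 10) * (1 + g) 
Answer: B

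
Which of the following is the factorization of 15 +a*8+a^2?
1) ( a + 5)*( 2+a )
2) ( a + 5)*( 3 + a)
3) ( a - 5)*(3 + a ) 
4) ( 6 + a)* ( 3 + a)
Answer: 2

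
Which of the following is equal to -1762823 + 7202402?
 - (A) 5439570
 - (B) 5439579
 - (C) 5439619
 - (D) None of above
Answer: B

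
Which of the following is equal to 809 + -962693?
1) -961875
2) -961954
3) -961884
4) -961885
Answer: 3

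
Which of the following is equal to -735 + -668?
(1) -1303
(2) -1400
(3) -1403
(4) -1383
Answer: 3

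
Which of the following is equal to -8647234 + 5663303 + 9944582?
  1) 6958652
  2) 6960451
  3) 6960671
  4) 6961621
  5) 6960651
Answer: 5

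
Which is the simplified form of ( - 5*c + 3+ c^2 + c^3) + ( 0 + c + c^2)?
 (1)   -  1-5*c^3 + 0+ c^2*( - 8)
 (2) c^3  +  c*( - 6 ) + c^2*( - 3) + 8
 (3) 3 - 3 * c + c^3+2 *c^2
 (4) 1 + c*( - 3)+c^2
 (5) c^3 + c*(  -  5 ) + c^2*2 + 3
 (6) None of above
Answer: 6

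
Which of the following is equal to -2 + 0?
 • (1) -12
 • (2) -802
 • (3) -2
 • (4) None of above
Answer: 3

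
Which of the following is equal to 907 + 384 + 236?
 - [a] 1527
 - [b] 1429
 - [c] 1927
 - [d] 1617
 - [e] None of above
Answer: a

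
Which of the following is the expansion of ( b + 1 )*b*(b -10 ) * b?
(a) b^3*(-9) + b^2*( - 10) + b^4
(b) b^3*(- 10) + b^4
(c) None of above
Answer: a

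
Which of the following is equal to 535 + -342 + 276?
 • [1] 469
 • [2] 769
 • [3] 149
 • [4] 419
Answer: 1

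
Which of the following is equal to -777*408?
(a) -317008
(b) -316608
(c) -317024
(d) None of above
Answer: d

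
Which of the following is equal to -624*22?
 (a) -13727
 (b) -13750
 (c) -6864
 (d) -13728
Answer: d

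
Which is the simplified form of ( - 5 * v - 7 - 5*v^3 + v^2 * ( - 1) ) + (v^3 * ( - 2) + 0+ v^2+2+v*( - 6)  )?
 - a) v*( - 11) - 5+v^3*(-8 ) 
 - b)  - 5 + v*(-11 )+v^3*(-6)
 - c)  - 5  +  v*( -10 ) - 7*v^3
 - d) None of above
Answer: d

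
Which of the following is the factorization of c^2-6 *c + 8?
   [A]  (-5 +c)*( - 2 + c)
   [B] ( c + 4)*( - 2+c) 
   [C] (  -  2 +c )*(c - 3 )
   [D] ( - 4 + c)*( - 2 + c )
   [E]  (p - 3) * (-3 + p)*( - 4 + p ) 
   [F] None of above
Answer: D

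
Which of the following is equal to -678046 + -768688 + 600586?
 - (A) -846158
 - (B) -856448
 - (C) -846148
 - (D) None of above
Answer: C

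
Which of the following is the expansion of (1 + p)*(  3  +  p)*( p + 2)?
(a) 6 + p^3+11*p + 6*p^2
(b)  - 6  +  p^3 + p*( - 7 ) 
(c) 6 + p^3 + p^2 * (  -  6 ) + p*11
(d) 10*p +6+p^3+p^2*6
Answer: a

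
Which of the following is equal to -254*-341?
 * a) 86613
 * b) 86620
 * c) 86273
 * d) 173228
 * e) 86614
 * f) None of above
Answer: e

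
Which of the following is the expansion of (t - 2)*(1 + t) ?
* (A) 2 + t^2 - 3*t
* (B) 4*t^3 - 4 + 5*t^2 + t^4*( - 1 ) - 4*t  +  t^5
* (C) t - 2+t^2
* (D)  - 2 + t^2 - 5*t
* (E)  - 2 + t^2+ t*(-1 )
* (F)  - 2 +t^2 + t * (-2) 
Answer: E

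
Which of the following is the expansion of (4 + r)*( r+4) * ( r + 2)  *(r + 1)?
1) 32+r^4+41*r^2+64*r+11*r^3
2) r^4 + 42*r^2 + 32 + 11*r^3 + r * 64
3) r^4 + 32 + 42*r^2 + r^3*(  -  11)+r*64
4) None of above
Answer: 2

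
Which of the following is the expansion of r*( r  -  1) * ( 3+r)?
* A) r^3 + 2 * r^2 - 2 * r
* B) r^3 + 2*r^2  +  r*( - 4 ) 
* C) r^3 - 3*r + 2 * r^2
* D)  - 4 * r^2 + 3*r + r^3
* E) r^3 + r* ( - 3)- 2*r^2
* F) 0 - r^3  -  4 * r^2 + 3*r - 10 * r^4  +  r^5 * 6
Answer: C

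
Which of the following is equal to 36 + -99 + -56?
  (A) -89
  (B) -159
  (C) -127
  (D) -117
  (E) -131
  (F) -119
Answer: F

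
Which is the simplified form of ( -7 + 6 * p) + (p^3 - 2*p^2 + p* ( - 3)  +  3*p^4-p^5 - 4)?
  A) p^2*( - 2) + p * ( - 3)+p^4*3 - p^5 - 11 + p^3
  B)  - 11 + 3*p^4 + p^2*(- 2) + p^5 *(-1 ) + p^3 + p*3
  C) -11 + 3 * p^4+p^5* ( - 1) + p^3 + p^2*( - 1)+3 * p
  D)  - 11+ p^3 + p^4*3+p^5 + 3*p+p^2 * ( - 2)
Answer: B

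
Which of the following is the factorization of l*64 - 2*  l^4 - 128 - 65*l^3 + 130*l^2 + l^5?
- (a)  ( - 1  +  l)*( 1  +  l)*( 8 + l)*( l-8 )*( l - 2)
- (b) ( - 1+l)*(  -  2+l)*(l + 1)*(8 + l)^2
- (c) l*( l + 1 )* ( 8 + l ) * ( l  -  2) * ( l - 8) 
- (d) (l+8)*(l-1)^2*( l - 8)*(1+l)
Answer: a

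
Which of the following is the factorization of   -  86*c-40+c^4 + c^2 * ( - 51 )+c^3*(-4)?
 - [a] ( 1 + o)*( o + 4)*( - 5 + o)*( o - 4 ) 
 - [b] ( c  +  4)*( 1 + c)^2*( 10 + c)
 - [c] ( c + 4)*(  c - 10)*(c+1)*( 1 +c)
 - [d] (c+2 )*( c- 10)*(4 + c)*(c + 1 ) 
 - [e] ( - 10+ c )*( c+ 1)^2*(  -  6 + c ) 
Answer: c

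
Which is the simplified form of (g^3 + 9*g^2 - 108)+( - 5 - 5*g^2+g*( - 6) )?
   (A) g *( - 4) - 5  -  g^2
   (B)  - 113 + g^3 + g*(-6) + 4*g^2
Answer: B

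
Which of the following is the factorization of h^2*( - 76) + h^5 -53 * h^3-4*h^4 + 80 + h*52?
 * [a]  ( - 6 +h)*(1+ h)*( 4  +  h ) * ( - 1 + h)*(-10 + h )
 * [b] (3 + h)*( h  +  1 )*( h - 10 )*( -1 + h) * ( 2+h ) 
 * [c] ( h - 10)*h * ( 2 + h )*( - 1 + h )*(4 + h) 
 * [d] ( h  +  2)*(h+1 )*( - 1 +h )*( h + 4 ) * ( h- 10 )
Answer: d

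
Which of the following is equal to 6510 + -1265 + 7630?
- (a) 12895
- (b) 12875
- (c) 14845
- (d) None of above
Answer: b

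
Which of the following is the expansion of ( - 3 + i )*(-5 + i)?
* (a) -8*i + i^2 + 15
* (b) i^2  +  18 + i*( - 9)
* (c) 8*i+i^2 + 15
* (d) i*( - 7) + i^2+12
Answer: a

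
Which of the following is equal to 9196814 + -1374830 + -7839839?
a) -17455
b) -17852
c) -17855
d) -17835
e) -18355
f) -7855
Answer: c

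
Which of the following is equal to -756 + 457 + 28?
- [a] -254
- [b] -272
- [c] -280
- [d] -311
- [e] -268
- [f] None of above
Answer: f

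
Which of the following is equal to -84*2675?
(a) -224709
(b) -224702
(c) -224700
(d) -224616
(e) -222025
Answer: c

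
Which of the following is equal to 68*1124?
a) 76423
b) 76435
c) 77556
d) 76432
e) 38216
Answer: d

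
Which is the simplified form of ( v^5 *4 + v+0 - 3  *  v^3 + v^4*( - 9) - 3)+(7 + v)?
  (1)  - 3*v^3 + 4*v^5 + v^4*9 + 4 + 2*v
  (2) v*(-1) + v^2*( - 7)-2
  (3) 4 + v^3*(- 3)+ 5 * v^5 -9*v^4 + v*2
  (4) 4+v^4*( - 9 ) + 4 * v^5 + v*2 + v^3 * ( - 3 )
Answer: 4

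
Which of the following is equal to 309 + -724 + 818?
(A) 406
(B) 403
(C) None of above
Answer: B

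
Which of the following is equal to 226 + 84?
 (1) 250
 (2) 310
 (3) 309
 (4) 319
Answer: 2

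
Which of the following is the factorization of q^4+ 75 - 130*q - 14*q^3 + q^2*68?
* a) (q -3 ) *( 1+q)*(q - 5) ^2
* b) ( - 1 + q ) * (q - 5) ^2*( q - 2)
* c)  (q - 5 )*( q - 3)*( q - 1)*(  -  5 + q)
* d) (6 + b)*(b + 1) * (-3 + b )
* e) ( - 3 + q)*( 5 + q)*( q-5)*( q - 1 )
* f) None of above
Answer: c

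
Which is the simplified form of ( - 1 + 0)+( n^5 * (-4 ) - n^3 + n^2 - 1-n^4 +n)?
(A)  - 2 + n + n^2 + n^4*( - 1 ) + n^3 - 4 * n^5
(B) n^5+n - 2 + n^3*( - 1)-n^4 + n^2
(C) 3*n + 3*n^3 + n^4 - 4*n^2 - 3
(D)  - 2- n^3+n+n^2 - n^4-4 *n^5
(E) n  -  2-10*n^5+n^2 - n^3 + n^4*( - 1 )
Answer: D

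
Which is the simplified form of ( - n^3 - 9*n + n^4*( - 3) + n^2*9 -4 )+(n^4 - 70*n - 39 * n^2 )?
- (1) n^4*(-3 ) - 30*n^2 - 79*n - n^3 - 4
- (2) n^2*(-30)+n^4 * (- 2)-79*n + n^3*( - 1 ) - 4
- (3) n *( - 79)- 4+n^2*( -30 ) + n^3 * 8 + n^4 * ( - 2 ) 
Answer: 2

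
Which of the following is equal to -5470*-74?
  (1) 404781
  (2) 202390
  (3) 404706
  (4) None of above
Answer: 4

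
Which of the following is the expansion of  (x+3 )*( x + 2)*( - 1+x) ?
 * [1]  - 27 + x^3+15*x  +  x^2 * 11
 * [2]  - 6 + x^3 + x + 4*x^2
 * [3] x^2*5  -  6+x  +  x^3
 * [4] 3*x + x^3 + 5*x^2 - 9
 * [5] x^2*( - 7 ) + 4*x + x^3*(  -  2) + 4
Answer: 2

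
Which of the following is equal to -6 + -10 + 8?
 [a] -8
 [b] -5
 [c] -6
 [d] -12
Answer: a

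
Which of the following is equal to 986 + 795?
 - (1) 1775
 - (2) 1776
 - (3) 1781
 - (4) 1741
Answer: 3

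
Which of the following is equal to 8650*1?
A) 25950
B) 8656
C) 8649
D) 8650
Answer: D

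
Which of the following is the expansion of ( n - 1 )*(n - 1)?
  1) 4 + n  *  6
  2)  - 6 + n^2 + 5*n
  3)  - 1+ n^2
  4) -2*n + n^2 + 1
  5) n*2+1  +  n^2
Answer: 4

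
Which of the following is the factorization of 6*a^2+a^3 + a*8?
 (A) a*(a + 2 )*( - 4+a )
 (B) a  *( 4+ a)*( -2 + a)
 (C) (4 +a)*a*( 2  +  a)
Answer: C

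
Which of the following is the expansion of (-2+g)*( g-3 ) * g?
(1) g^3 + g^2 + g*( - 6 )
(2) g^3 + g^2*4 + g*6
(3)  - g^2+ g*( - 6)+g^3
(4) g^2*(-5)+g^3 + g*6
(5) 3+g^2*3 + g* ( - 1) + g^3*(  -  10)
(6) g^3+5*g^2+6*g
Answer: 4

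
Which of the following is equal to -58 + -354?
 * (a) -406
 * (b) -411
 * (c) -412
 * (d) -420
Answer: c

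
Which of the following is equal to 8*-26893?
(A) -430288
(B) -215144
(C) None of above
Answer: B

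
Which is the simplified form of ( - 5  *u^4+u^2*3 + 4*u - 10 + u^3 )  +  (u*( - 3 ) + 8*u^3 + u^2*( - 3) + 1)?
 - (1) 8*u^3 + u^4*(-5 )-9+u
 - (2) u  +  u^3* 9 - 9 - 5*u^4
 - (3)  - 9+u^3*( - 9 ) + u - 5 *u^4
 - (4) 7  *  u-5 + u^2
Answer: 2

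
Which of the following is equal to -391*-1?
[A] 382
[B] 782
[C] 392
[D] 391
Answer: D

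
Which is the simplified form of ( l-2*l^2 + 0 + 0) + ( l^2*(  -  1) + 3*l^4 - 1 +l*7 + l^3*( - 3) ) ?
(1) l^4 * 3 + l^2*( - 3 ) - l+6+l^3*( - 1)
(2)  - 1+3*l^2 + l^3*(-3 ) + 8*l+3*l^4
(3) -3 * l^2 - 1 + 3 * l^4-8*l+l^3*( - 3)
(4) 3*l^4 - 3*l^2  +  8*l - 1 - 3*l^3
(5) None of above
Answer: 4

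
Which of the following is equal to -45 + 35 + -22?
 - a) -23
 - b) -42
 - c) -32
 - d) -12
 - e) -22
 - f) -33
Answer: c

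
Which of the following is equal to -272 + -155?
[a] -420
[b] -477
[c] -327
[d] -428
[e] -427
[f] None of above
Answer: e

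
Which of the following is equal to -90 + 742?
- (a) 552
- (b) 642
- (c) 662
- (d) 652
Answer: d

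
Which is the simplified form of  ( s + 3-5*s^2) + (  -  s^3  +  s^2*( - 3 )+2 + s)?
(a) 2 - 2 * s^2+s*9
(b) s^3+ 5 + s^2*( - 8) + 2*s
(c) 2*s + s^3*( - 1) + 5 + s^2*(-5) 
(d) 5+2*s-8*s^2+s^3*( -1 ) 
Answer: d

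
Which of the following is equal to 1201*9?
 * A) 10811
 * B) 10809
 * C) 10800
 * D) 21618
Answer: B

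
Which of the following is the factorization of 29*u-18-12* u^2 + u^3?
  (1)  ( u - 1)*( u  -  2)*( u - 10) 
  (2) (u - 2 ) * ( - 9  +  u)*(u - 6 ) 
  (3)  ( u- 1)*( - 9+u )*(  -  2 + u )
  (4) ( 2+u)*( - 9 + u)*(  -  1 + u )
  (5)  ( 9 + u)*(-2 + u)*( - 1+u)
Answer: 3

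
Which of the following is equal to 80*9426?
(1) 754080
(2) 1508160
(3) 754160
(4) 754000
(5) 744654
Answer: 1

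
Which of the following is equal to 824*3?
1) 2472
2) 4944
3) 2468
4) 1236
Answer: 1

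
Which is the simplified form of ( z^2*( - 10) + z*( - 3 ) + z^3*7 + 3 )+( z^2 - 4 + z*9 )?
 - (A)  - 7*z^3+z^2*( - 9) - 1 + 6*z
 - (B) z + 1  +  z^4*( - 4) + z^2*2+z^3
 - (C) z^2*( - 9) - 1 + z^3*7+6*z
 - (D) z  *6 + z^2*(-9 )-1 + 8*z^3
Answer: C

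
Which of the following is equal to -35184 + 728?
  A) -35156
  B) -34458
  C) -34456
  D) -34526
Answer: C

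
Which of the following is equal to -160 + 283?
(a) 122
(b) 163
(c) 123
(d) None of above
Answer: c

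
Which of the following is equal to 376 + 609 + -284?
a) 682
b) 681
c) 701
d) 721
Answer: c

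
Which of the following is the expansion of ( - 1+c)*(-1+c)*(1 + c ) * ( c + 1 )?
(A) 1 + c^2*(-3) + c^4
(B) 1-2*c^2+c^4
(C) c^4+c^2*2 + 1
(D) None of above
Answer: B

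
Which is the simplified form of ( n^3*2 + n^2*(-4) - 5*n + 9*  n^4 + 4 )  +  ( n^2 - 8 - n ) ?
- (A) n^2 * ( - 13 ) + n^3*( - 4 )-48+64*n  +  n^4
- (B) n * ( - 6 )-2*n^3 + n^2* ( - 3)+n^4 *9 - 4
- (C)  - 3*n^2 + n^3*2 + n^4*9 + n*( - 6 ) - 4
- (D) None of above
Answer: C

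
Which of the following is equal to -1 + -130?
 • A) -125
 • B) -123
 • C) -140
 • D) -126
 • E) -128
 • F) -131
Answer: F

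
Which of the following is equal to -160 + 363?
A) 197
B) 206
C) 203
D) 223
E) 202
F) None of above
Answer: C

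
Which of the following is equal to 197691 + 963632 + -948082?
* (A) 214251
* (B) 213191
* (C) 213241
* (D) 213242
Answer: C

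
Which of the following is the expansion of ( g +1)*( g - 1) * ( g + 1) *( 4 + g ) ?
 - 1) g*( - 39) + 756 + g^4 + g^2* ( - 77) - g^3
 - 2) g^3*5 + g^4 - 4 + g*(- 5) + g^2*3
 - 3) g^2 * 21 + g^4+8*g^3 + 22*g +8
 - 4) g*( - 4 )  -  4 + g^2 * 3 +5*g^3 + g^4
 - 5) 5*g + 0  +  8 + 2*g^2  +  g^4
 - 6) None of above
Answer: 2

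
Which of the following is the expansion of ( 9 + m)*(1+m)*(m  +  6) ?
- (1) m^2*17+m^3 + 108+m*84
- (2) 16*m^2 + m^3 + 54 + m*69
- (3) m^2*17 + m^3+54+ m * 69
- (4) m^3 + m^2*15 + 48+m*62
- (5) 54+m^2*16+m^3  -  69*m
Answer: 2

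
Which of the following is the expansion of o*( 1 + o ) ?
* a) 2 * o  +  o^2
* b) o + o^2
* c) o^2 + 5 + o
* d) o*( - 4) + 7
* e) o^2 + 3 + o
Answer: b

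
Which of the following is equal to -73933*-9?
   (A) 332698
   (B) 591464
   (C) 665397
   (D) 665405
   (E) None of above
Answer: C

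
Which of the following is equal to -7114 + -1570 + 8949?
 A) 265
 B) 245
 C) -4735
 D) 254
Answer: A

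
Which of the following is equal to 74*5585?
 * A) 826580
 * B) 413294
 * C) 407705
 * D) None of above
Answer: D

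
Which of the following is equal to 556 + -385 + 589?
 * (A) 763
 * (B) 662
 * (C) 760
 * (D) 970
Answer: C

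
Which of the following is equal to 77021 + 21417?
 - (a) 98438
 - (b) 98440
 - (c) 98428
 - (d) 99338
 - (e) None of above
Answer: a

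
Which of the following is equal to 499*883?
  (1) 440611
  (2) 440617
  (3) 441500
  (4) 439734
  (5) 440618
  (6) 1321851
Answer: 2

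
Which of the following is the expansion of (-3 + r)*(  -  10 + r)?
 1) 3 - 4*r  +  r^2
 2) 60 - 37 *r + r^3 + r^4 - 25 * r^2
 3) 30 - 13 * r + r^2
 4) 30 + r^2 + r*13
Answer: 3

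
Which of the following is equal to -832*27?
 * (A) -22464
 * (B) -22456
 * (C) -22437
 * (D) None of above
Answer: A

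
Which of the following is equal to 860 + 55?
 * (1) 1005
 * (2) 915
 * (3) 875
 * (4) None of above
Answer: 2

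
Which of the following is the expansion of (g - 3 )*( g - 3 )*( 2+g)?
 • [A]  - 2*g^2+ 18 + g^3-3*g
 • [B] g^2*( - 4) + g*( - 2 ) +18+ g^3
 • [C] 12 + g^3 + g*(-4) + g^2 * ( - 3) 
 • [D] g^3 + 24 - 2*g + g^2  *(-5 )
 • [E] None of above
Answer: E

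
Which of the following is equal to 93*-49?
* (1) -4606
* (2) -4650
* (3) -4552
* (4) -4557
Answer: 4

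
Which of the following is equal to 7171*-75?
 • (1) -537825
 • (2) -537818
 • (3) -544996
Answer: 1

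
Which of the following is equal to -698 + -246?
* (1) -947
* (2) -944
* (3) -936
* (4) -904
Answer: 2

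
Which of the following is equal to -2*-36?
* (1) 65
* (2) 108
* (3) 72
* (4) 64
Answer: 3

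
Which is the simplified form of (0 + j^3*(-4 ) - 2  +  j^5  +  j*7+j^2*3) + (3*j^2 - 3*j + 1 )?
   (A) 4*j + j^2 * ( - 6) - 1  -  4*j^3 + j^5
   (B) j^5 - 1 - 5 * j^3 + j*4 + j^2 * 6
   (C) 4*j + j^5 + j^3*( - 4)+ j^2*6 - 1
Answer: C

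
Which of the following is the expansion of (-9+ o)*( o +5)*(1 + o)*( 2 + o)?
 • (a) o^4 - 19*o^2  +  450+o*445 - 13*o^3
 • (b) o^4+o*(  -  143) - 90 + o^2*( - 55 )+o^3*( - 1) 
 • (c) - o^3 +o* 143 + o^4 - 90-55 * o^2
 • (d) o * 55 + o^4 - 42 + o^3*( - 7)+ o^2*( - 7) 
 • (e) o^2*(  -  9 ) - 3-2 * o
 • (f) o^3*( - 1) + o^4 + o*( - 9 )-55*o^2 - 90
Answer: b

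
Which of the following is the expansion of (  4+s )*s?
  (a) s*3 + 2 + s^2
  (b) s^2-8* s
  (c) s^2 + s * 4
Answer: c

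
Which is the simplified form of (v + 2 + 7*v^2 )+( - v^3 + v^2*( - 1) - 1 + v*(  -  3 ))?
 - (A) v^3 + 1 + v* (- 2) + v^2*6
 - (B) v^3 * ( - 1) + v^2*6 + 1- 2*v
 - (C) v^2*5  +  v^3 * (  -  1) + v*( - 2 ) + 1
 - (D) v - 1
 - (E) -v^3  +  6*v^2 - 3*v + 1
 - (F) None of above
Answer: B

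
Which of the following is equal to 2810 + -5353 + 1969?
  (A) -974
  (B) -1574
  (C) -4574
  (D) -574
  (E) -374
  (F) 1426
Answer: D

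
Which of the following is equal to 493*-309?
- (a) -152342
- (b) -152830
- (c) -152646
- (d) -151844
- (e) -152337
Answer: e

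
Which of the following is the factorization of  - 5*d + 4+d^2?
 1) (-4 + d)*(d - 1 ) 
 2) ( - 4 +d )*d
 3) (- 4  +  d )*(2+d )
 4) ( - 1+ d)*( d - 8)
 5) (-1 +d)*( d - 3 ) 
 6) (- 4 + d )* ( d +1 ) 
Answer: 1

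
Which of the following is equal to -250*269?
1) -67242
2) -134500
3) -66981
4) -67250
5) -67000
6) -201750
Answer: 4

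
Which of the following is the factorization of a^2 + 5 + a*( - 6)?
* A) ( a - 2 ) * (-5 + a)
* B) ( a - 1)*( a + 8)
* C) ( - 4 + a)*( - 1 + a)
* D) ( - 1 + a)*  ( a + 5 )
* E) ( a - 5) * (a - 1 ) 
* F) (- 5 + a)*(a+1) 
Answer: E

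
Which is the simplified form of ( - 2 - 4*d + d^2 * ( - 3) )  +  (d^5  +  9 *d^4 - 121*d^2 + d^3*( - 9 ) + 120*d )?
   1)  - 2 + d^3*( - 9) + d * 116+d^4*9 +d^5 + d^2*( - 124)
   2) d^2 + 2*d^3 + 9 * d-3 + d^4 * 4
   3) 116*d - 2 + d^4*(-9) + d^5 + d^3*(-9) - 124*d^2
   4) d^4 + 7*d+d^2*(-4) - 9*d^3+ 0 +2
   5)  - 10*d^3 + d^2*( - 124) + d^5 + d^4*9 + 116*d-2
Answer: 1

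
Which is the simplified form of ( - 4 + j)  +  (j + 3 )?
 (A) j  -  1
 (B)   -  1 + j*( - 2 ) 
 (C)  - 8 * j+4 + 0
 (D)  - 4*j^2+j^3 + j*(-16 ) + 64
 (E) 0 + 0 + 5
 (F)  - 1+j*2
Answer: F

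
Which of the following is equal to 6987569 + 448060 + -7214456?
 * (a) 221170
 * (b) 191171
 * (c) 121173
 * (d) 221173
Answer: d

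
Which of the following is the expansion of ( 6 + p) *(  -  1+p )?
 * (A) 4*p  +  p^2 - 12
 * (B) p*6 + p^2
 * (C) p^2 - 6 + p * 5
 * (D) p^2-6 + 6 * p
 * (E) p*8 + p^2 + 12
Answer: C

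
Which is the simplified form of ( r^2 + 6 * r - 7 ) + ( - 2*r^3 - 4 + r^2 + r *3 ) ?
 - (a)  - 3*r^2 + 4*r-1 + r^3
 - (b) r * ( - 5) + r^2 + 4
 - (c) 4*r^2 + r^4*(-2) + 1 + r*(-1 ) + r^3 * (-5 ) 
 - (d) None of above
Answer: d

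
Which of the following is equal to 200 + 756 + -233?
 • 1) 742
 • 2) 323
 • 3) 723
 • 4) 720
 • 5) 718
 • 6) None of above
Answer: 3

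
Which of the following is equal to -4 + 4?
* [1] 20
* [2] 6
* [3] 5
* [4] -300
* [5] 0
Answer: 5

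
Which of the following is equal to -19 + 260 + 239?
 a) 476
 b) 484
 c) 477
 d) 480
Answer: d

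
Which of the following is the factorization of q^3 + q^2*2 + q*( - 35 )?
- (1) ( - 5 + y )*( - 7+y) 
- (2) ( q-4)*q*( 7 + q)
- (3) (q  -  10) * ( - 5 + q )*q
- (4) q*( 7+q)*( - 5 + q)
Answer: 4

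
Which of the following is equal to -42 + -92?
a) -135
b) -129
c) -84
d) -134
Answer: d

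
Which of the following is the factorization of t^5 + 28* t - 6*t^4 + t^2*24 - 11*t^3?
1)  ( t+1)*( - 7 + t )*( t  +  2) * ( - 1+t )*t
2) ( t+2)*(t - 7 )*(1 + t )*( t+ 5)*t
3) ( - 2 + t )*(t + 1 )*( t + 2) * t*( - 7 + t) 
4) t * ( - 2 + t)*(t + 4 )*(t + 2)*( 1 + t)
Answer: 3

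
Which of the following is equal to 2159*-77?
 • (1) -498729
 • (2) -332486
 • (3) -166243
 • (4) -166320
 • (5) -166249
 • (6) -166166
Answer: 3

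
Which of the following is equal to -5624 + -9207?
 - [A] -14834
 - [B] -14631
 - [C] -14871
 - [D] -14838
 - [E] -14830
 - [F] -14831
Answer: F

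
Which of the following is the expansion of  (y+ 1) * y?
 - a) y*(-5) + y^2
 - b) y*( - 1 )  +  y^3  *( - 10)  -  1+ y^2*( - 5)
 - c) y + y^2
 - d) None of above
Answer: c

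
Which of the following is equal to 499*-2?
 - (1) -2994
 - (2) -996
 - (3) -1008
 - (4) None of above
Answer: 4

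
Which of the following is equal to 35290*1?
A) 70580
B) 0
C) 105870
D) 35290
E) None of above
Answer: D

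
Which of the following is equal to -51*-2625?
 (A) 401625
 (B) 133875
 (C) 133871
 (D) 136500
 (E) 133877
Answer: B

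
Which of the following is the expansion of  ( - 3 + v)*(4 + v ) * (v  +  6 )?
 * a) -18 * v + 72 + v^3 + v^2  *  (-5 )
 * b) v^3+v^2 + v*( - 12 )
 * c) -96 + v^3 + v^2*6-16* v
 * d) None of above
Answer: d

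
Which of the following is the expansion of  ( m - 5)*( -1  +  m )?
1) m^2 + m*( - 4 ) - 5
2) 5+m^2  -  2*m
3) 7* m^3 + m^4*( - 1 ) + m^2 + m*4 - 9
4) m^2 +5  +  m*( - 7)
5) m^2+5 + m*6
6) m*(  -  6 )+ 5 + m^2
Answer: 6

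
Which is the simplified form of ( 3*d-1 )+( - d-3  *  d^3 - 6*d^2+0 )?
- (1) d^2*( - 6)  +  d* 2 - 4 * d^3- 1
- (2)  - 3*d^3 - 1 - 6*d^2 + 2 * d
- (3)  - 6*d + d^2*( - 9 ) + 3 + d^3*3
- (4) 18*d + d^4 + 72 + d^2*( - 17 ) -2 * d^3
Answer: 2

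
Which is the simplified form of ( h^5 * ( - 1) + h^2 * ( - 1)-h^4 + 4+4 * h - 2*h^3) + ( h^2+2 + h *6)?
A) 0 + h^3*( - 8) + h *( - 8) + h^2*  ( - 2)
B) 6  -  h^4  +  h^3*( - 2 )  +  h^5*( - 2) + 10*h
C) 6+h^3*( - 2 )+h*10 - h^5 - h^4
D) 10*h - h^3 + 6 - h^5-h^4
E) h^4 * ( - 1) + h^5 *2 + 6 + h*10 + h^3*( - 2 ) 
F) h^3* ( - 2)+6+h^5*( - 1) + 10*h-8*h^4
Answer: C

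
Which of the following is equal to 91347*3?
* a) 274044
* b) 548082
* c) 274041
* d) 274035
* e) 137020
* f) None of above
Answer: c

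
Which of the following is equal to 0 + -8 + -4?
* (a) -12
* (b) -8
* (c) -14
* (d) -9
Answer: a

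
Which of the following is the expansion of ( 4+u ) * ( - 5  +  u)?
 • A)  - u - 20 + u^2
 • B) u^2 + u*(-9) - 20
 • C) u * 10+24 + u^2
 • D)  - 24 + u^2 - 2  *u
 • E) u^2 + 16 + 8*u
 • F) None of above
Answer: A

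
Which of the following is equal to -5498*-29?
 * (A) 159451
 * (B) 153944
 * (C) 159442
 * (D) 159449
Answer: C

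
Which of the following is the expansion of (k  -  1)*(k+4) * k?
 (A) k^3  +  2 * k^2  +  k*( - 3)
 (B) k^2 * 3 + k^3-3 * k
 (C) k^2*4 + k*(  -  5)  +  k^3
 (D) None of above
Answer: D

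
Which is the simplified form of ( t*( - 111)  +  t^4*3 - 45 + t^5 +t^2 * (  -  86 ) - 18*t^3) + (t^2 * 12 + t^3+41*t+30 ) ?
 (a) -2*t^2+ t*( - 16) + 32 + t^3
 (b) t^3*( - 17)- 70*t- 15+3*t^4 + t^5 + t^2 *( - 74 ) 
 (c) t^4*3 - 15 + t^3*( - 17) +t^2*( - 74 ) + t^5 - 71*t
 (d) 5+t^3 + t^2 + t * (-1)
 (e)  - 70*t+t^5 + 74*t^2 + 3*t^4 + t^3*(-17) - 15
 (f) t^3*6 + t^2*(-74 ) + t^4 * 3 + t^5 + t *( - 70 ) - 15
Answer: b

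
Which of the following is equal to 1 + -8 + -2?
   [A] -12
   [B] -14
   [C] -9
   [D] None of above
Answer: C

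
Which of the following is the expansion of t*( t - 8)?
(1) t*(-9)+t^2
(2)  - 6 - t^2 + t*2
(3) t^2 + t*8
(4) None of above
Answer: 4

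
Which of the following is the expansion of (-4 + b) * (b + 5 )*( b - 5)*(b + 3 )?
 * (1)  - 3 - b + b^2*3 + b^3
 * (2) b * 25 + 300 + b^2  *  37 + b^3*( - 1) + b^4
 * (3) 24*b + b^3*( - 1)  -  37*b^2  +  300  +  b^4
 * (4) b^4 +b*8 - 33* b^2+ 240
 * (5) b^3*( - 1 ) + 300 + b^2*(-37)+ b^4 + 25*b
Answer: 5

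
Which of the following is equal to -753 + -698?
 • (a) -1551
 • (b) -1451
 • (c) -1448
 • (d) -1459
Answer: b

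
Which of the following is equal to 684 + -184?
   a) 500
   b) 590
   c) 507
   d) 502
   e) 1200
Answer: a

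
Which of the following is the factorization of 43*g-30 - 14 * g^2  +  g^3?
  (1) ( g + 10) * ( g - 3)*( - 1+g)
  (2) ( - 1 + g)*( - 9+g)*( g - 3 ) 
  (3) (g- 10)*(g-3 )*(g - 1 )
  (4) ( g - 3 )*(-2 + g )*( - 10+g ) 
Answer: 3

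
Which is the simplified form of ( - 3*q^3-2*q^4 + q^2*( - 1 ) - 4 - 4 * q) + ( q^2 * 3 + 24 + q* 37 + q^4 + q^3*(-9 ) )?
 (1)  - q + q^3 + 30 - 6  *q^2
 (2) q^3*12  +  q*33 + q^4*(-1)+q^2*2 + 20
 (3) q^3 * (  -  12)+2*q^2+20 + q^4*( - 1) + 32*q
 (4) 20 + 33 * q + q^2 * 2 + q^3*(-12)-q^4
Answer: 4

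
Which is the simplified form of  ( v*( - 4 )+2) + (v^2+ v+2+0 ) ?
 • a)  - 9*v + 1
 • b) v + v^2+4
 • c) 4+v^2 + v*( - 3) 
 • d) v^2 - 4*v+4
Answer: c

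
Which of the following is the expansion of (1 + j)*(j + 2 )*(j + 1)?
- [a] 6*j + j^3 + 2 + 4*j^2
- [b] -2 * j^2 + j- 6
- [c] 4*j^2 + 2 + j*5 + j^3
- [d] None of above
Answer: c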